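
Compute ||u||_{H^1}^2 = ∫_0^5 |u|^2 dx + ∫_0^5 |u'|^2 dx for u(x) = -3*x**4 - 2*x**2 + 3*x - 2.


||u||_{H^1}^2 = 25936305/7

The H^1 norm (squared) on an interval (0, L) is
  ||u||_{H^1}^2 = ∫_0^L u(x)^2 dx + ∫_0^L u'(x)^2 dx.
Compute u'(x) = -12*x**3 - 4*x + 3.
Then u(x)^2 = 9*x**8 + 12*x**6 - 18*x**5 + 16*x**4 - 12*x**3 + 17*x**2 - 12*x + 4 and u'(x)^2 = 144*x**6 + 96*x**4 - 72*x**3 + 16*x**2 - 24*x + 9.
Integrate each monomial from 0 to 5 using ∫_0^5 c·x^n dx = c·5^(n+1)/(n+1):
  ∫_0^5 u(x)^2 dx = ∫_0^5 (9*x^8 + 12*x^6 - 18*x^5 + 16*x^4 - 12*x^3 + 17*x^2 - 12*x + 4) dx. Term by term:
    ∫_0^5 9*x^8 dx = 1953125;  ∫_0^5 12*x^6 dx = 937500/7;  ∫_0^5 -18*x^5 dx = -46875;
    ∫_0^5 16*x^4 dx = 10000;  ∫_0^5 -12*x^3 dx = -1875;  ∫_0^5 17*x^2 dx = 2125/3;
    ∫_0^5 -12*x dx = -150;  ∫_0^5 4 dx = 20.
  Sum: 1953125 + 937500/7 − 46875 + 10000 − 1875 + 2125/3 − 150 + 20 = 43026520/21.
  ∫_0^5 u'(x)^2 dx = ∫_0^5 (144*x^6 + 96*x^4 - 72*x^3 + 16*x^2 - 24*x + 9) dx. Term by term:
    ∫_0^5 144*x^6 dx = 11250000/7;  ∫_0^5 96*x^4 dx = 60000;  ∫_0^5 -72*x^3 dx = -11250;
    ∫_0^5 16*x^2 dx = 2000/3;  ∫_0^5 -24*x dx = -300;  ∫_0^5 9 dx = 45.
  Sum: 11250000/7 + 60000 − 11250 + 2000/3 − 300 + 45 = 34782395/21.
Adding: ||u||_{H^1}^2 = 43026520/21 + 34782395/21 = 25936305/7.


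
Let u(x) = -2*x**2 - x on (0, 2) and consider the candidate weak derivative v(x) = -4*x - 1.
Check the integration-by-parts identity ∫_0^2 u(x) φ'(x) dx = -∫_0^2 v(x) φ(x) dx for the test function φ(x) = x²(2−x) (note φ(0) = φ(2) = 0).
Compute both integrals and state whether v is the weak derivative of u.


LHS = 116/15, RHS = 116/15. Yes, v = u' weakly.

u(x) = -2*x**2 - x, classical derivative u'(x) = -4*x - 1.
φ(x) = x²(2−x), so φ'(x) = x*(4 - 3*x).
Note φ(0) = φ(2) = 0, so the boundary term u·φ vanishes.
LHS = ∫_0^2 u(x) φ'(x) dx = ∫_0^2 (6*x^4 - 5*x^3 - 4*x^2) dx. Term by term:
  ∫_0^2 6*x^4 dx = 192/5;  ∫_0^2 -5*x^3 dx = -20;  ∫_0^2 -4*x^2 dx = -32/3.
Sum: 192/5 − 20 − 32/3 = 116/15.
So LHS = 116/15.
∫_0^2 v(x) φ(x) dx = ∫_0^2 (4*x^4 - 7*x^3 - 2*x^2) dx. Term by term:
  ∫_0^2 4*x^4 dx = 128/5;  ∫_0^2 -7*x^3 dx = -28;  ∫_0^2 -2*x^2 dx = -16/3.
Sum: 128/5 − 28 − 16/3 = -116/15.
So RHS = -∫_0^2 v(x) φ(x) dx = 116/15.
LHS = RHS, so the identity holds for this test φ.
Moreover u is smooth here and v(x) = u'(x) = -4*x - 1 pointwise, so the identity holds for every test function. Hence v is the weak derivative of u.


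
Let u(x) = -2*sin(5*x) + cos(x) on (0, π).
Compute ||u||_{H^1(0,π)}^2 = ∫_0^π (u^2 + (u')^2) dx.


||u||_{H^1(0,π)}^2 = 53*π

u'(x) = -sin(x) - 10*cos(5*x).
Expand u² and (u')² and integrate term by term on (0, π), using: for integers n ≥ 1, ∫_0^π sin²(nx) dx = ∫_0^π cos²(nx) dx = π/2; for n ≠ n', ∫_0^π sin(nx)sin(n'x) dx = ∫_0^π cos(nx)cos(n'x) dx = 0; and by product-to-sum, ∫_0^π sin(nx)cos(n'x) dx = ½∫_0^π [sin((n+n')x) + sin((n−n')x)] dx, which is 0 when n+n' is even and 2n/(n²−n'²) when n+n' is odd (it need not vanish on (0, π)).
  u² squared terms: (-2)²·∫sin(5x)² dx = 4·π/2 = 2*π;  (1)²·∫cos(x)² dx = 1·π/2 = π/2.
  u² cross terms: 2·(-2)·(1)·∫sin(5x)·cos(x) dx = -4·(0) = 0.
  So ∫_0^π u² dx = 2*π + π/2 + 0 = 5*π/2.
  (u')² squared terms: (-1)²·∫sin(x)² dx = 1·π/2 = π/2;  (-10)²·∫cos(5x)² dx = 100·π/2 = 50*π.
  (u')² cross terms: 2·(-1)·(-10)·∫sin(x)·cos(5x) dx = 20·(0) = 0.
  So ∫_0^π (u')² dx = π/2 + 50*π + 0 = 101*π/2.
||u||_{H^1}^2 = (5*π/2) + (101*π/2) = 53*π.


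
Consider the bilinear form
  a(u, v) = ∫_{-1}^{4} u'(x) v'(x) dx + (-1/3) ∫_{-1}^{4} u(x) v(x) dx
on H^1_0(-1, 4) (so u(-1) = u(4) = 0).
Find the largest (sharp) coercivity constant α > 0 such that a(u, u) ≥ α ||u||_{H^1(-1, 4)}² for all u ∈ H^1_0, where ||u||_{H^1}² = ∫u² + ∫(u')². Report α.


α = (-25/3 + π^2)/(π^2 + 25)

Coercivity of a(·,·) on H^1_0(-1, 4) means a(u, u) ≥ α ||u||_{H^1}² for every u ∈ H^1_0.
The interval has length L = 5, and Poincaré/coercivity depend only on L. Here a(u, u) = ∫(u')² + (-1/3)·∫u².
Here c = -1/3 < 0 with |c| < (π/L)² = π^2/25, so coercivity still holds. The condition a(u,u) ≥ α||u||_{H^1}² reads (1−α)∫(u')² ≥ (α−c)∫u². Any admissible α is ≤ 1 (rapidly oscillating u have ∫u²/∫(u')² → 0), and α = 1 would force 0 ≥ (1−c)∫u², impossible since c < 1; so 1−α > 0. By the sharp Poincaré inequality on H^1_0 of an interval of length L, ∫(u')² ≥ (π/L)²∫u² with equality for the first sine mode sin(π(x−x₀)/L) (x₀ the left endpoint), so the inequality holds for all u iff (1−α)(π/L)² ≥ α − c, i.e. α ≤ ((π/L)² + c)/((π/L)² + 1) = (1 + c(L/π)²)/(1 + (L/π)²). (Direct route, valid since c ≤ 0: Poincaré gives c∫u² ≥ c(L/π)²∫(u')², so a(u,u) ≥ (1 + c(L/π)²)∫(u')², while ||u||_{H^1}² ≤ (1 + (L/π)²)∫(u')²; dividing yields the same α.) With (π/L)² = π^2/25 and c = -1/3, the largest admissible constant is α = ((π/L)² + c)/((π/L)² + 1).
Simplifying, α = (-25/3 + π^2)/(π^2 + 25).


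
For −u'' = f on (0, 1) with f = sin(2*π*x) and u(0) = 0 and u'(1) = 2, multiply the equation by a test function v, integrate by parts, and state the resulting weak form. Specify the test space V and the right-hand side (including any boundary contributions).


V = {v ∈ H^1(0, 1) : v(0) = 0} (test functions vanish at x = 0 where u is specified); weak form: ∫_0^1 u'v' dx = ∫_0^1 (sin(2*π*x)) v dx + 2·v(1) for all v ∈ V.

Multiply both sides by a test function v and integrate from 0 to 1:
  ∫_0^1 −u''(x) v(x) dx = ∫_0^1 f(x) v(x) dx.
Integrate the LHS by parts once:
  ∫_0^1 −u'' v dx = −[u'(x) v(x)]_0^1 + ∫_0^1 u'(x) v'(x) dx.
Thus ∫_0^1 u'(x) v'(x) dx = ∫_0^1 f(x) v(x) dx + [u'(x) v(x)]_0^1.
Choose V so that boundary terms are either known or forced to vanish.
Mixed BC: u(0) = 0 (Dirichlet) and u'(1) = 2 (Neumann). Define V = {v ∈ H^1(0, 1) : v(0) = 0}. Then [u' v]_0^1 = u'(1)·v(1) − u'(0)·0 = 2·v(1).
Weak formulation: find u (satisfying any essential BC) such that ∫_0^1 u'(x) v'(x) dx = ∫_0^1 f v dx + 2·v(1) for all v ∈ V (Dirichlet at 0 absorbed into V; Neumann datum at x = 1 contributes the boundary term).
Substituting f(x) = sin(2*π*x), the right-hand side is ∫_0^1 (sin(2*π*x)) v dx + 2·v(1).


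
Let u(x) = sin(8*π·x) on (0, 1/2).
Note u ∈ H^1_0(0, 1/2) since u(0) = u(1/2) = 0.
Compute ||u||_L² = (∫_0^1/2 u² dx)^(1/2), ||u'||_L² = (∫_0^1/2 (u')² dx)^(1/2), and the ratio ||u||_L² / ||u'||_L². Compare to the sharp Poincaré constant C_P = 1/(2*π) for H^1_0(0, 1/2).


||u||_L² / ||u'||_L² = 1/(8*π) < C_P = 1/(2*π).

u(x) = sin(8*π·x), so u'(x) = 8*π*cos(8*π*x).
Writing u(x) = A·sin(kπx/L) with A = 1 and k = 4, use ∫_0^L sin²(kπx/L) dx = L/2 and ∫_0^L cos²(kπx/L) dx = L/2.
u² = 1·sin²(8*π·x) and (u')² = 64*π^2·cos²(8*π·x), and each of sin², cos² integrates to L/2 = 1/4 over (0, 1/2).
∫_0^1/2 u² dx = 1/4, so ||u||_L² = 1/2.
∫_0^1/2 (u')² dx = 16*π^2, so ||u'||_L² = 4*π.
Ratio ||u||_L² / ||u'||_L² = 1/(8*π).
Sharp Poincaré constant on H^1_0(0, 1/2) is C_P = L/π = 1/(2*π), achieved by sin(2*π·x).
This is the k = 4 harmonic; the ratio L/(kπ) is strictly less than C_P = L/π, consistent with the sharp inequality ||u||_L² ≤ C_P ||u'||_L².


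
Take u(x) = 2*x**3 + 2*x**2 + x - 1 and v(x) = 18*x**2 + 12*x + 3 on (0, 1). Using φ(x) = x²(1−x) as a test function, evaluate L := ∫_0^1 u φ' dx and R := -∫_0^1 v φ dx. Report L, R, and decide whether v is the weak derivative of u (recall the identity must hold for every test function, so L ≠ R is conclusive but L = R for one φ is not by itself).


LHS = -29/60, RHS = -29/20. No, v is not the weak derivative of u.

u(x) = 2*x**3 + 2*x**2 + x - 1, classical derivative u'(x) = 6*x**2 + 4*x + 1.
φ(x) = x²(1−x), so φ'(x) = x*(2 - 3*x).
Note φ(0) = φ(1) = 0, so the boundary term u·φ vanishes.
LHS = ∫_0^1 u(x) φ'(x) dx = ∫_0^1 (-6*x^5 - 2*x^4 + x^3 + 5*x^2 - 2*x) dx. Term by term:
  ∫_0^1 -6*x^5 dx = -1;  ∫_0^1 -2*x^4 dx = -2/5;  ∫_0^1 x^3 dx = 1/4;
  ∫_0^1 5*x^2 dx = 5/3;  ∫_0^1 -2*x dx = -1.
Sum: -1 − 2/5 + 1/4 + 5/3 − 1 = -29/60.
So LHS = -29/60.
∫_0^1 v(x) φ(x) dx = ∫_0^1 (-18*x^5 + 6*x^4 + 9*x^3 + 3*x^2) dx. Term by term:
  ∫_0^1 -18*x^5 dx = -3;  ∫_0^1 6*x^4 dx = 6/5;  ∫_0^1 9*x^3 dx = 9/4;
  ∫_0^1 3*x^2 dx = 1.
Sum: -3 + 6/5 + 9/4 + 1 = 29/20.
So RHS = -∫_0^1 v(x) φ(x) dx = -29/20.
LHS − RHS = 29/30 ≠ 0, so the identity fails.
(For a valid weak derivative the identity must hold for EVERY test function, in particular this one. The failure shows v is NOT the weak derivative of u.)
Correct weak derivative would be u'(x) = 6*x**2 + 4*x + 1.


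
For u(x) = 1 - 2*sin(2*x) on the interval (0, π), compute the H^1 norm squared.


||u||_{H^1(0,π)}^2 = 11*π

u'(x) = -4*cos(2*x).
Expand u² and (u')² and integrate term by term on (0, π), using: for integers n ≥ 1, ∫_0^π sin²(nx) dx = ∫_0^π cos²(nx) dx = π/2; for n ≠ n', ∫_0^π sin(nx)sin(n'x) dx = ∫_0^π cos(nx)cos(n'x) dx = 0; and by product-to-sum, ∫_0^π sin(nx)cos(n'x) dx = ½∫_0^π [sin((n+n')x) + sin((n−n')x)] dx, which is 0 when n+n' is even and 2n/(n²−n'²) when n+n' is odd (it need not vanish on (0, π)). For the constant mode: ∫_0^π 1 dx = π, ∫_0^π cos(nx) dx = 0, ∫_0^π sin(nx) dx = (1−(−1)^n)/n.
  u² squared terms: (1)²·∫1 dx = 1·π = π;  (-2)²·∫sin(2x)² dx = 4·π/2 = 2*π.
  u² cross terms: 2·(1)·(-2)·∫1·sin(2x) dx = -4·(0) = 0.
  So ∫_0^π u² dx = π + 2*π + 0 = 3*π.
  (u')² squared terms: (-4)²·∫cos(2x)² dx = 16·π/2 = 8*π.
  So ∫_0^π (u')² dx = 8*π.
||u||_{H^1}^2 = (3*π) + (8*π) = 11*π.


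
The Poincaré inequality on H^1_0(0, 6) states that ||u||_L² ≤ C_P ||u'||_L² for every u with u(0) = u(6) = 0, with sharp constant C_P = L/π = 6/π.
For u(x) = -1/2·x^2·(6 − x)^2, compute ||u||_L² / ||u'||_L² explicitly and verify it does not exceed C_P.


||u||_L² / ||u'||_L² = sqrt(3) < C_P = 6/π.

u(x) = -1/2·x^2·(6 − x)^2, so u'(x) = x*(x*(6 - x) - (x - 6)^2).
u(x) = -1/2·x^2·(6 − x)^2 vanishes at x = 0 and x = 6, so u ∈ H^1_0(0, 6). Differentiate via the product rule and integrate the resulting polynomials term by term.
  ∫_0^6 u² dx = ∫_0^6 (x^8/4 - 6*x^7 + 54*x^6 - 216*x^5 + 324*x^4) dx. Term by term:
    ∫_0^6 x^8/4 dx = 279936;  ∫_0^6 -6*x^7 dx = -1259712;  ∫_0^6 54*x^6 dx = 15116544/7;
    ∫_0^6 -216*x^5 dx = -1679616;  ∫_0^6 324*x^4 dx = 2519424/5.
  Sum: 279936 − 1259712 + 15116544/7 − 1679616 + 2519424/5 = 139968/35.
  ∫_0^6 (u')² dx = ∫_0^6 (4*x^6 - 72*x^5 + 468*x^4 - 1296*x^3 + 1296*x^2) dx. Term by term:
    ∫_0^6 4*x^6 dx = 1119744/7;  ∫_0^6 -72*x^5 dx = -559872;  ∫_0^6 468*x^4 dx = 3639168/5;
    ∫_0^6 -1296*x^3 dx = -419904;  ∫_0^6 1296*x^2 dx = 93312.
  Sum: 1119744/7 − 559872 + 3639168/5 − 419904 + 93312 = 46656/35.
∫_0^6 u² dx = 139968/35, so ||u||_L² = 216*sqrt(105)/35.
∫_0^6 (u')² dx = 46656/35, so ||u'||_L² = 216*sqrt(35)/35.
Ratio ||u||_L² / ||u'||_L² = sqrt(3).
Sharp Poincaré constant on H^1_0(0, 6) is C_P = L/π = 6/π, achieved by sin(π/6·x).
A polynomial bump cannot attain the sharp Poincaré constant (only the first sine eigenfunction does), so the ratio is strictly less than C_P, consistent with ||u||_L² ≤ C_P ||u'||_L².


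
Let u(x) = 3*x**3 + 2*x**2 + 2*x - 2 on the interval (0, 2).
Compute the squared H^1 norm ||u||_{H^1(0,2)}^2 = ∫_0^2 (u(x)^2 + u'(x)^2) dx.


||u||_{H^1}^2 = 47088/35

The H^1 norm (squared) on an interval (0, L) is
  ||u||_{H^1}^2 = ∫_0^L u(x)^2 dx + ∫_0^L u'(x)^2 dx.
Compute u'(x) = 9*x**2 + 4*x + 2.
Then u(x)^2 = 9*x**6 + 12*x**5 + 16*x**4 - 4*x**3 - 4*x**2 - 8*x + 4 and u'(x)^2 = 81*x**4 + 72*x**3 + 52*x**2 + 16*x + 4.
Integrate each monomial from 0 to 2 using ∫_0^2 c·x^n dx = c·2^(n+1)/(n+1):
  ∫_0^2 u(x)^2 dx = ∫_0^2 (9*x^6 + 12*x^5 + 16*x^4 - 4*x^3 - 4*x^2 - 8*x + 4) dx. Term by term:
    ∫_0^2 9*x^6 dx = 1152/7;  ∫_0^2 12*x^5 dx = 128;  ∫_0^2 16*x^4 dx = 512/5;
    ∫_0^2 -4*x^3 dx = -16;  ∫_0^2 -4*x^2 dx = -32/3;  ∫_0^2 -8*x dx = -16;
    ∫_0^2 4 dx = 8.
  Sum: 1152/7 + 128 + 512/5 − 16 − 32/3 − 16 + 8 = 37832/105.
  ∫_0^2 u'(x)^2 dx = ∫_0^2 (81*x^4 + 72*x^3 + 52*x^2 + 16*x + 4) dx. Term by term:
    ∫_0^2 81*x^4 dx = 2592/5;  ∫_0^2 72*x^3 dx = 288;  ∫_0^2 52*x^2 dx = 416/3;
    ∫_0^2 16*x dx = 32;  ∫_0^2 4 dx = 8.
  Sum: 2592/5 + 288 + 416/3 + 32 + 8 = 14776/15.
Adding: ||u||_{H^1}^2 = 37832/105 + 14776/15 = 47088/35.


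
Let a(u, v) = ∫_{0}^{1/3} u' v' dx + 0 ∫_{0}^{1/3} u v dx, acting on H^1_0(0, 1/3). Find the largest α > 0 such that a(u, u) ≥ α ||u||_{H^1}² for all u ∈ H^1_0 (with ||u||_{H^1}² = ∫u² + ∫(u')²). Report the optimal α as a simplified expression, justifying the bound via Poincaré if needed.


α = 9*π^2/(1 + 9*π^2)

Coercivity of a(·,·) on H^1_0(0, 1/3) means a(u, u) ≥ α ||u||_{H^1}² for every u ∈ H^1_0.
The interval has length L = 1/3, and Poincaré/coercivity depend only on L. Here a(u, u) = ∫(u')² + (0)·∫u².
Here c = 0, so a(u,u) = ∫(u')² alone. The condition a(u,u) ≥ α||u||_{H^1}² reads (1−α)∫(u')² ≥ (α−c)∫u². Any admissible α is ≤ 1 (rapidly oscillating u have ∫u²/∫(u')² → 0), and α = 1 would force 0 ≥ (1−c)∫u², impossible since c < 1; so 1−α > 0. By the sharp Poincaré inequality on H^1_0 of an interval of length L, ∫(u')² ≥ (π/L)²∫u² with equality for the first sine mode sin(π(x−x₀)/L) (x₀ the left endpoint), so the inequality holds for all u iff (1−α)(π/L)² ≥ α − c, i.e. α ≤ ((π/L)² + c)/((π/L)² + 1) = (1 + c(L/π)²)/(1 + (L/π)²). (Direct route, valid since c ≤ 0: Poincaré gives c∫u² ≥ c(L/π)²∫(u')², so a(u,u) ≥ (1 + c(L/π)²)∫(u')², while ||u||_{H^1}² ≤ (1 + (L/π)²)∫(u')²; dividing yields the same α.) With (π/L)² = 9*π^2 and c = 0, the largest admissible constant is α = ((π/L)² + c)/((π/L)² + 1).
Simplifying, α = 9*π^2/(1 + 9*π^2).


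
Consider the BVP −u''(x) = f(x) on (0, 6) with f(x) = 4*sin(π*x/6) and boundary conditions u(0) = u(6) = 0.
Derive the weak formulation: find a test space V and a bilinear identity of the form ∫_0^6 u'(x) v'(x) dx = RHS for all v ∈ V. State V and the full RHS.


V = H^1_0(0, 6) (so v(0) = v(6) = 0); weak form: ∫_0^6 u'v' dx = ∫_0^6 (4*sin(π*x/6)) v dx for all v ∈ V.

Multiply both sides by a test function v and integrate from 0 to 6:
  ∫_0^6 −u''(x) v(x) dx = ∫_0^6 f(x) v(x) dx.
Integrate the LHS by parts once:
  ∫_0^6 −u'' v dx = −[u'(x) v(x)]_0^6 + ∫_0^6 u'(x) v'(x) dx.
Thus ∫_0^6 u'(x) v'(x) dx = ∫_0^6 f(x) v(x) dx + [u'(x) v(x)]_0^6.
Choose V so that boundary terms are either known or forced to vanish.
u is Dirichlet: u(0) = u(6) = 0. Let V = H^1_0(0, 6); then v(0) = v(6) = 0, and [u' v]_0^6 = 0.
Weak formulation: find u (satisfying any essential BC) such that ∫_0^6 u'(x) v'(x) dx = ∫_0^6 f v dx for all v ∈ V.
Substituting f(x) = 4*sin(π*x/6), the right-hand side is ∫_0^6 (4*sin(π*x/6)) v dx.


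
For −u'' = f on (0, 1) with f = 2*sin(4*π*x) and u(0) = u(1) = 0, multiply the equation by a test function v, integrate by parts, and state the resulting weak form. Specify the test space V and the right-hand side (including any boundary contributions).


V = H^1_0(0, 1) (so v(0) = v(1) = 0); weak form: ∫_0^1 u'v' dx = ∫_0^1 (2*sin(4*π*x)) v dx for all v ∈ V.

Multiply both sides by a test function v and integrate from 0 to 1:
  ∫_0^1 −u''(x) v(x) dx = ∫_0^1 f(x) v(x) dx.
Integrate the LHS by parts once:
  ∫_0^1 −u'' v dx = −[u'(x) v(x)]_0^1 + ∫_0^1 u'(x) v'(x) dx.
Thus ∫_0^1 u'(x) v'(x) dx = ∫_0^1 f(x) v(x) dx + [u'(x) v(x)]_0^1.
Choose V so that boundary terms are either known or forced to vanish.
u is Dirichlet: u(0) = u(1) = 0. Let V = H^1_0(0, 1); then v(0) = v(1) = 0, and [u' v]_0^1 = 0.
Weak formulation: find u (satisfying any essential BC) such that ∫_0^1 u'(x) v'(x) dx = ∫_0^1 f v dx for all v ∈ V.
Substituting f(x) = 2*sin(4*π*x), the right-hand side is ∫_0^1 (2*sin(4*π*x)) v dx.


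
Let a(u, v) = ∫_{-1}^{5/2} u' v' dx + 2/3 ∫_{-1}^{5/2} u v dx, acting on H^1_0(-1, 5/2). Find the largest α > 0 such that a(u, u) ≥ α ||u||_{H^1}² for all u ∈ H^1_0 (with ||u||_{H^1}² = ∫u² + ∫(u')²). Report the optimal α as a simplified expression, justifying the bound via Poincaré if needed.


α = 2*(49 + 6*π^2)/(3*(4*π^2 + 49))

Coercivity of a(·,·) on H^1_0(-1, 5/2) means a(u, u) ≥ α ||u||_{H^1}² for every u ∈ H^1_0.
The interval has length L = 7/2, and Poincaré/coercivity depend only on L. Here a(u, u) = ∫(u')² + (2/3)·∫u².
Here 0 < c = 2/3 < 1. The condition a(u,u) ≥ α||u||_{H^1}² reads (1−α)∫(u')² ≥ (α−c)∫u². Any admissible α is ≤ 1 (rapidly oscillating u have ∫u²/∫(u')² → 0), and α = 1 would force 0 ≥ (1−c)∫u², impossible since c < 1; so 1−α > 0. By the sharp Poincaré inequality on H^1_0 of an interval of length L, ∫(u')² ≥ (π/L)²∫u² with equality for the first sine mode sin(π(x−x₀)/L) (x₀ the left endpoint), so the inequality holds for all u iff (1−α)(π/L)² ≥ α − c, i.e. α ≤ ((π/L)² + c)/((π/L)² + 1) = (1 + c(L/π)²)/(1 + (L/π)²). With (π/L)² = 4*π^2/49 and c = 2/3, the largest admissible constant is α = ((π/L)² + c)/((π/L)² + 1).
Simplifying, α = 2*(49 + 6*π^2)/(3*(4*π^2 + 49)).


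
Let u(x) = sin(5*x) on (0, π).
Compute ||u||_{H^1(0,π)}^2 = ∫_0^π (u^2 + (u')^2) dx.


||u||_{H^1(0,π)}^2 = 13*π

u'(x) = 5*cos(5*x).
Expand u² and (u')² and integrate term by term on (0, π), using: for integers n ≥ 1, ∫_0^π sin²(nx) dx = ∫_0^π cos²(nx) dx = π/2; for n ≠ n', ∫_0^π sin(nx)sin(n'x) dx = ∫_0^π cos(nx)cos(n'x) dx = 0; and by product-to-sum, ∫_0^π sin(nx)cos(n'x) dx = ½∫_0^π [sin((n+n')x) + sin((n−n')x)] dx, which is 0 when n+n' is even and 2n/(n²−n'²) when n+n' is odd (it need not vanish on (0, π)).
  u² squared terms: (1)²·∫sin(5x)² dx = 1·π/2 = π/2.
  So ∫_0^π u² dx = π/2.
  (u')² squared terms: (5)²·∫cos(5x)² dx = 25·π/2 = 25*π/2.
  So ∫_0^π (u')² dx = 25*π/2.
||u||_{H^1}^2 = (π/2) + (25*π/2) = 13*π.


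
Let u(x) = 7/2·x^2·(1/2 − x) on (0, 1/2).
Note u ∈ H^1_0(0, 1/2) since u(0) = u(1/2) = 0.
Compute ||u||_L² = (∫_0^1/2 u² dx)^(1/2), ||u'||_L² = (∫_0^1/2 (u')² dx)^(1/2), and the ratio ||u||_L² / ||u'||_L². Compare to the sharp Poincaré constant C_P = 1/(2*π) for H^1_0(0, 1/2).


||u||_L² / ||u'||_L² = sqrt(14)/28 < C_P = 1/(2*π).

u(x) = 7/2·x^2·(1/2 − x), so u'(x) = 7*x*(1 - 3*x)/2.
u(x) = 7/2·x^2·(1/2 − x) vanishes at x = 0 and x = 1/2, so u ∈ H^1_0(0, 1/2). Differentiate via the product rule and integrate the resulting polynomials term by term.
  ∫_0^1/2 u² dx = ∫_0^1/2 (49*x^6/4 - 49*x^5/4 + 49*x^4/16) dx. Term by term:
    ∫_0^1/2 49*x^6/4 dx = 7/512;  ∫_0^1/2 -49*x^5/4 dx = -49/1536;  ∫_0^1/2 49*x^4/16 dx = 49/2560.
  Sum: 7/512 − 49/1536 + 49/2560 = 7/7680.
  ∫_0^1/2 (u')² dx = ∫_0^1/2 (441*x^4/4 - 147*x^3/2 + 49*x^2/4) dx. Term by term:
    ∫_0^1/2 441*x^4/4 dx = 441/640;  ∫_0^1/2 -147*x^3/2 dx = -147/128;  ∫_0^1/2 49*x^2/4 dx = 49/96.
  Sum: 441/640 − 147/128 + 49/96 = 49/960.
∫_0^1/2 u² dx = 7/7680, so ||u||_L² = sqrt(210)/480.
∫_0^1/2 (u')² dx = 49/960, so ||u'||_L² = 7*sqrt(15)/120.
Ratio ||u||_L² / ||u'||_L² = sqrt(14)/28.
Sharp Poincaré constant on H^1_0(0, 1/2) is C_P = L/π = 1/(2*π), achieved by sin(2*π·x).
A polynomial bump cannot attain the sharp Poincaré constant (only the first sine eigenfunction does), so the ratio is strictly less than C_P, consistent with ||u||_L² ≤ C_P ||u'||_L².


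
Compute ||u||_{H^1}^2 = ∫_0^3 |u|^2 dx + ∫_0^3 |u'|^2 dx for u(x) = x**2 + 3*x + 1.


||u||_{H^1}^2 = 4161/10

The H^1 norm (squared) on an interval (0, L) is
  ||u||_{H^1}^2 = ∫_0^L u(x)^2 dx + ∫_0^L u'(x)^2 dx.
Compute u'(x) = 2*x + 3.
Then u(x)^2 = x**4 + 6*x**3 + 11*x**2 + 6*x + 1 and u'(x)^2 = 4*x**2 + 12*x + 9.
Integrate each monomial from 0 to 3 using ∫_0^3 c·x^n dx = c·3^(n+1)/(n+1):
  ∫_0^3 u(x)^2 dx = ∫_0^3 (x^4 + 6*x^3 + 11*x^2 + 6*x + 1) dx. Term by term:
    ∫_0^3 x^4 dx = 243/5;  ∫_0^3 6*x^3 dx = 243/2;  ∫_0^3 11*x^2 dx = 99;
    ∫_0^3 6*x dx = 27;  ∫_0^3 1 dx = 3.
  Sum: 243/5 + 243/2 + 99 + 27 + 3 = 2991/10.
  ∫_0^3 u'(x)^2 dx = ∫_0^3 (4*x^2 + 12*x + 9) dx. Term by term:
    ∫_0^3 4*x^2 dx = 36;  ∫_0^3 12*x dx = 54;  ∫_0^3 9 dx = 27.
  Sum: 36 + 54 + 27 = 117.
Adding: ||u||_{H^1}^2 = 2991/10 + 117 = 4161/10.


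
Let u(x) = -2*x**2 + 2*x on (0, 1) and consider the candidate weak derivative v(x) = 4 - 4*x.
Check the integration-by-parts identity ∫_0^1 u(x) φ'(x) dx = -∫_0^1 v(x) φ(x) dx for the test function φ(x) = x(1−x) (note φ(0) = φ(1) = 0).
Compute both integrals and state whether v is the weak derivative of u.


LHS = 0, RHS = -1/3. No, v is not the weak derivative of u.

u(x) = -2*x**2 + 2*x, classical derivative u'(x) = 2 - 4*x.
φ(x) = x(1−x), so φ'(x) = 1 - 2*x.
Note φ(0) = φ(1) = 0, so the boundary term u·φ vanishes.
LHS = ∫_0^1 u(x) φ'(x) dx = ∫_0^1 (4*x^3 - 6*x^2 + 2*x) dx. Term by term:
  ∫_0^1 4*x^3 dx = 1;  ∫_0^1 -6*x^2 dx = -2;  ∫_0^1 2*x dx = 1.
Sum: 1 − 2 + 1 = 0.
So LHS = 0.
∫_0^1 v(x) φ(x) dx = ∫_0^1 (4*x^3 - 8*x^2 + 4*x) dx. Term by term:
  ∫_0^1 4*x^3 dx = 1;  ∫_0^1 -8*x^2 dx = -8/3;  ∫_0^1 4*x dx = 2.
Sum: 1 − 8/3 + 2 = 1/3.
So RHS = -∫_0^1 v(x) φ(x) dx = -1/3.
LHS − RHS = 1/3 ≠ 0, so the identity fails.
(For a valid weak derivative the identity must hold for EVERY test function, in particular this one. The failure shows v is NOT the weak derivative of u.)
Correct weak derivative would be u'(x) = 2 - 4*x.


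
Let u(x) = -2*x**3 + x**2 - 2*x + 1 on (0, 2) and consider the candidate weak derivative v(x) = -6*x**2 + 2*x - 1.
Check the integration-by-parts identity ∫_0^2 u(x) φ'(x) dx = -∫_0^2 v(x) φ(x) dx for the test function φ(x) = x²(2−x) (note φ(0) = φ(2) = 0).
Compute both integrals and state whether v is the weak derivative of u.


LHS = 184/15, RHS = 164/15. No, v is not the weak derivative of u.

u(x) = -2*x**3 + x**2 - 2*x + 1, classical derivative u'(x) = -6*x**2 + 2*x - 2.
φ(x) = x²(2−x), so φ'(x) = x*(4 - 3*x).
Note φ(0) = φ(2) = 0, so the boundary term u·φ vanishes.
LHS = ∫_0^2 u(x) φ'(x) dx = ∫_0^2 (6*x^5 - 11*x^4 + 10*x^3 - 11*x^2 + 4*x) dx. Term by term:
  ∫_0^2 6*x^5 dx = 64;  ∫_0^2 -11*x^4 dx = -352/5;  ∫_0^2 10*x^3 dx = 40;
  ∫_0^2 -11*x^2 dx = -88/3;  ∫_0^2 4*x dx = 8.
Sum: 64 − 352/5 + 40 − 88/3 + 8 = 184/15.
So LHS = 184/15.
∫_0^2 v(x) φ(x) dx = ∫_0^2 (6*x^5 - 14*x^4 + 5*x^3 - 2*x^2) dx. Term by term:
  ∫_0^2 6*x^5 dx = 64;  ∫_0^2 -14*x^4 dx = -448/5;  ∫_0^2 5*x^3 dx = 20;
  ∫_0^2 -2*x^2 dx = -16/3.
Sum: 64 − 448/5 + 20 − 16/3 = -164/15.
So RHS = -∫_0^2 v(x) φ(x) dx = 164/15.
LHS − RHS = 4/3 ≠ 0, so the identity fails.
(For a valid weak derivative the identity must hold for EVERY test function, in particular this one. The failure shows v is NOT the weak derivative of u.)
Correct weak derivative would be u'(x) = -6*x**2 + 2*x - 2.


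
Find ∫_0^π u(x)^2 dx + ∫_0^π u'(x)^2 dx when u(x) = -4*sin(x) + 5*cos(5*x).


||u||_{H^1(0,π)}^2 = 341*π

u'(x) = -25*sin(5*x) - 4*cos(x).
Expand u² and (u')² and integrate term by term on (0, π), using: for integers n ≥ 1, ∫_0^π sin²(nx) dx = ∫_0^π cos²(nx) dx = π/2; for n ≠ n', ∫_0^π sin(nx)sin(n'x) dx = ∫_0^π cos(nx)cos(n'x) dx = 0; and by product-to-sum, ∫_0^π sin(nx)cos(n'x) dx = ½∫_0^π [sin((n+n')x) + sin((n−n')x)] dx, which is 0 when n+n' is even and 2n/(n²−n'²) when n+n' is odd (it need not vanish on (0, π)).
  u² squared terms: (-4)²·∫sin(x)² dx = 16·π/2 = 8*π;  (5)²·∫cos(5x)² dx = 25·π/2 = 25*π/2.
  u² cross terms: 2·(-4)·(5)·∫sin(x)·cos(5x) dx = -40·(0) = 0.
  So ∫_0^π u² dx = 8*π + 25*π/2 + 0 = 41*π/2.
  (u')² squared terms: (-25)²·∫sin(5x)² dx = 625·π/2 = 625*π/2;  (-4)²·∫cos(x)² dx = 16·π/2 = 8*π.
  (u')² cross terms: 2·(-25)·(-4)·∫sin(5x)·cos(x) dx = 200·(0) = 0.
  So ∫_0^π (u')² dx = 625*π/2 + 8*π + 0 = 641*π/2.
||u||_{H^1}^2 = (41*π/2) + (641*π/2) = 341*π.


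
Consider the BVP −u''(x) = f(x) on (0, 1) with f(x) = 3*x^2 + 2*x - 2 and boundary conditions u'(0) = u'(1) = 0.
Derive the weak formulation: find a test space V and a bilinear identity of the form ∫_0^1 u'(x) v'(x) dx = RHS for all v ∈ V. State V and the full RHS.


V = H^1(0, 1) (no boundary constraint on v; u is determined up to an additive constant); weak form: ∫_0^1 u'v' dx = ∫_0^1 (3*x^2 + 2*x - 2) v dx for all v ∈ V.

Multiply both sides by a test function v and integrate from 0 to 1:
  ∫_0^1 −u''(x) v(x) dx = ∫_0^1 f(x) v(x) dx.
Integrate the LHS by parts once:
  ∫_0^1 −u'' v dx = −[u'(x) v(x)]_0^1 + ∫_0^1 u'(x) v'(x) dx.
Thus ∫_0^1 u'(x) v'(x) dx = ∫_0^1 f(x) v(x) dx + [u'(x) v(x)]_0^1.
Choose V so that boundary terms are either known or forced to vanish.
u has homogeneous Neumann: u'(0) = u'(1) = 0. So [u' v]_0^1 = 0·v(1) − 0·v(0) = 0 for any v; take V = H^1(0, 1).
Weak formulation: find u (satisfying any essential BC) such that ∫_0^1 u'(x) v'(x) dx = ∫_0^1 f v dx for all v ∈ V (homogeneous Neumann, so boundary terms vanish).
Substituting f(x) = 3*x^2 + 2*x - 2, the right-hand side is ∫_0^1 (3*x^2 + 2*x - 2) v dx.
Compatibility check (pure Neumann): taking v ≡ 1 ∈ V gives 0 = ∫_0^1 f dx + (0) − (0), i.e. ∫_0^1 f dx must equal u'(0) − u'(1) = 0. Indeed ∫_0^1 (3*x^2 + 2*x - 2) dx = 0, so the data are compatible. The solution is then unique only up to an additive constant (fix it e.g. by requiring ∫_0^1 u dx = 0).


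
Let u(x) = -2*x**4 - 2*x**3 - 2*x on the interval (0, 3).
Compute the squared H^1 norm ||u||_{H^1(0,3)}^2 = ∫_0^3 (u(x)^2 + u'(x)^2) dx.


||u||_{H^1}^2 = 1828419/35

The H^1 norm (squared) on an interval (0, L) is
  ||u||_{H^1}^2 = ∫_0^L u(x)^2 dx + ∫_0^L u'(x)^2 dx.
Compute u'(x) = -8*x**3 - 6*x**2 - 2.
Then u(x)^2 = 4*x**8 + 8*x**7 + 4*x**6 + 8*x**5 + 8*x**4 + 4*x**2 and u'(x)^2 = 64*x**6 + 96*x**5 + 36*x**4 + 32*x**3 + 24*x**2 + 4.
Integrate each monomial from 0 to 3 using ∫_0^3 c·x^n dx = c·3^(n+1)/(n+1):
  ∫_0^3 u(x)^2 dx = ∫_0^3 (4*x^8 + 8*x^7 + 4*x^6 + 8*x^5 + 8*x^4 + 4*x^2) dx. Term by term:
    ∫_0^3 4*x^8 dx = 8748;  ∫_0^3 8*x^7 dx = 6561;  ∫_0^3 4*x^6 dx = 8748/7;
    ∫_0^3 8*x^5 dx = 972;  ∫_0^3 8*x^4 dx = 1944/5;  ∫_0^3 4*x^2 dx = 36.
  Sum: 8748 + 6561 + 8748/7 + 972 + 1944/5 + 36 = 628443/35.
  ∫_0^3 u'(x)^2 dx = ∫_0^3 (64*x^6 + 96*x^5 + 36*x^4 + 32*x^3 + 24*x^2 + 4) dx. Term by term:
    ∫_0^3 64*x^6 dx = 139968/7;  ∫_0^3 96*x^5 dx = 11664;  ∫_0^3 36*x^4 dx = 8748/5;
    ∫_0^3 32*x^3 dx = 648;  ∫_0^3 24*x^2 dx = 216;  ∫_0^3 4 dx = 12.
  Sum: 139968/7 + 11664 + 8748/5 + 648 + 216 + 12 = 1199976/35.
Adding: ||u||_{H^1}^2 = 628443/35 + 1199976/35 = 1828419/35.


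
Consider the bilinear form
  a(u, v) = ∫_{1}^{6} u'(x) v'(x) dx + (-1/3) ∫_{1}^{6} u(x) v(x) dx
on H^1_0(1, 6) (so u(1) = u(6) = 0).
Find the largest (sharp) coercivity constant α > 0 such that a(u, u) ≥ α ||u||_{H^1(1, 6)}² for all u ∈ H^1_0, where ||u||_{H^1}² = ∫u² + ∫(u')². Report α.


α = (-25/3 + π^2)/(π^2 + 25)

Coercivity of a(·,·) on H^1_0(1, 6) means a(u, u) ≥ α ||u||_{H^1}² for every u ∈ H^1_0.
The interval has length L = 5, and Poincaré/coercivity depend only on L. Here a(u, u) = ∫(u')² + (-1/3)·∫u².
Here c = -1/3 < 0 with |c| < (π/L)² = π^2/25, so coercivity still holds. The condition a(u,u) ≥ α||u||_{H^1}² reads (1−α)∫(u')² ≥ (α−c)∫u². Any admissible α is ≤ 1 (rapidly oscillating u have ∫u²/∫(u')² → 0), and α = 1 would force 0 ≥ (1−c)∫u², impossible since c < 1; so 1−α > 0. By the sharp Poincaré inequality on H^1_0 of an interval of length L, ∫(u')² ≥ (π/L)²∫u² with equality for the first sine mode sin(π(x−x₀)/L) (x₀ the left endpoint), so the inequality holds for all u iff (1−α)(π/L)² ≥ α − c, i.e. α ≤ ((π/L)² + c)/((π/L)² + 1) = (1 + c(L/π)²)/(1 + (L/π)²). (Direct route, valid since c ≤ 0: Poincaré gives c∫u² ≥ c(L/π)²∫(u')², so a(u,u) ≥ (1 + c(L/π)²)∫(u')², while ||u||_{H^1}² ≤ (1 + (L/π)²)∫(u')²; dividing yields the same α.) With (π/L)² = π^2/25 and c = -1/3, the largest admissible constant is α = ((π/L)² + c)/((π/L)² + 1).
Simplifying, α = (-25/3 + π^2)/(π^2 + 25).


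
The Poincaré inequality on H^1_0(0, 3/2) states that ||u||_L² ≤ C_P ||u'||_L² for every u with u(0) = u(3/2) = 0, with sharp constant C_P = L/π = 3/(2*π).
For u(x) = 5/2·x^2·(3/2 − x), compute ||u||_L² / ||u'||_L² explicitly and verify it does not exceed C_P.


||u||_L² / ||u'||_L² = 3*sqrt(14)/28 < C_P = 3/(2*π).

u(x) = 5/2·x^2·(3/2 − x), so u'(x) = 15*x*(1 - x)/2.
u(x) = 5/2·x^2·(3/2 − x) vanishes at x = 0 and x = 3/2, so u ∈ H^1_0(0, 3/2). Differentiate via the product rule and integrate the resulting polynomials term by term.
  ∫_0^3/2 u² dx = ∫_0^3/2 (25*x^6/4 - 75*x^5/4 + 225*x^4/16) dx. Term by term:
    ∫_0^3/2 25*x^6/4 dx = 54675/3584;  ∫_0^3/2 -75*x^5/4 dx = -18225/512;  ∫_0^3/2 225*x^4/16 dx = 10935/512.
  Sum: 54675/3584 − 18225/512 + 10935/512 = 3645/3584.
  ∫_0^3/2 (u')² dx = ∫_0^3/2 (225*x^4/4 - 225*x^3/2 + 225*x^2/4) dx. Term by term:
    ∫_0^3/2 225*x^4/4 dx = 10935/128;  ∫_0^3/2 -225*x^3/2 dx = -18225/128;  ∫_0^3/2 225*x^2/4 dx = 2025/32.
  Sum: 10935/128 − 18225/128 + 2025/32 = 405/64.
∫_0^3/2 u² dx = 3645/3584, so ||u||_L² = 27*sqrt(70)/224.
∫_0^3/2 (u')² dx = 405/64, so ||u'||_L² = 9*sqrt(5)/8.
Ratio ||u||_L² / ||u'||_L² = 3*sqrt(14)/28.
Sharp Poincaré constant on H^1_0(0, 3/2) is C_P = L/π = 3/(2*π), achieved by sin(2*π/3·x).
A polynomial bump cannot attain the sharp Poincaré constant (only the first sine eigenfunction does), so the ratio is strictly less than C_P, consistent with ||u||_L² ≤ C_P ||u'||_L².


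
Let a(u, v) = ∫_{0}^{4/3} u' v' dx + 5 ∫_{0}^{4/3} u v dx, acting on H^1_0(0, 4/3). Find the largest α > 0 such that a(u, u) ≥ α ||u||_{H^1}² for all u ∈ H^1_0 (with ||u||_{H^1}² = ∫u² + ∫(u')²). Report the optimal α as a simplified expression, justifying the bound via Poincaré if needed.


α = 1

Coercivity of a(·,·) on H^1_0(0, 4/3) means a(u, u) ≥ α ||u||_{H^1}² for every u ∈ H^1_0.
The interval has length L = 4/3, and Poincaré/coercivity depend only on L. Here a(u, u) = ∫(u')² + (5)·∫u².
Here c = 5 ≥ 1, so a(u,u) = ∫(u')² + c∫u² ≥ ∫(u')² + ∫u² = ||u||_{H^1}², i.e. α = 1 works. No larger α is possible: a(u,u) ≥ α||u||_{H^1}² means (1−α)∫(u')² ≥ (α−c)∫u², and for the modes u_n = sin(nπ(x−x₀)/L) (x₀ the left endpoint) one has ∫u_n²/∫(u_n')² = (L/(nπ))² → 0, so a(u_n,u_n)/||u_n||_{H^1}² → 1. Hence the optimal constant is α = 1.
Therefore α = 1.


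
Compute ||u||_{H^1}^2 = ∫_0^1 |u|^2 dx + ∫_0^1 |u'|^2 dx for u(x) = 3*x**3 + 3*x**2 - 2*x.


||u||_{H^1}^2 = 3908/105

The H^1 norm (squared) on an interval (0, L) is
  ||u||_{H^1}^2 = ∫_0^L u(x)^2 dx + ∫_0^L u'(x)^2 dx.
Compute u'(x) = 9*x**2 + 6*x - 2.
Then u(x)^2 = 9*x**6 + 18*x**5 - 3*x**4 - 12*x**3 + 4*x**2 and u'(x)^2 = 81*x**4 + 108*x**3 - 24*x + 4.
Integrate each monomial from 0 to 1 using ∫_0^1 c·x^n dx = c·1^(n+1)/(n+1):
  ∫_0^1 u(x)^2 dx = ∫_0^1 (9*x^6 + 18*x^5 - 3*x^4 - 12*x^3 + 4*x^2) dx. Term by term:
    ∫_0^1 9*x^6 dx = 9/7;  ∫_0^1 18*x^5 dx = 3;  ∫_0^1 -3*x^4 dx = -3/5;
    ∫_0^1 -12*x^3 dx = -3;  ∫_0^1 4*x^2 dx = 4/3.
  Sum: 9/7 + 3 − 3/5 − 3 + 4/3 = 212/105.
  ∫_0^1 u'(x)^2 dx = ∫_0^1 (81*x^4 + 108*x^3 - 24*x + 4) dx. Term by term:
    ∫_0^1 81*x^4 dx = 81/5;  ∫_0^1 108*x^3 dx = 27;  ∫_0^1 -24*x dx = -12;
    ∫_0^1 4 dx = 4.
  Sum: 81/5 + 27 − 12 + 4 = 176/5.
Adding: ||u||_{H^1}^2 = 212/105 + 176/5 = 3908/105.


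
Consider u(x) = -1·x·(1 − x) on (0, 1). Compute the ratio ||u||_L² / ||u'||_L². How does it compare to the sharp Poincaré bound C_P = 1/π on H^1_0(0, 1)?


||u||_L² / ||u'||_L² = sqrt(10)/10 < C_P = 1/π.

u(x) = -1·x·(1 − x), so u'(x) = 2*x - 1.
u(x) = -1·x·(1 − x) vanishes at x = 0 and x = 1, so u ∈ H^1_0(0, 1). Differentiate via the product rule and integrate the resulting polynomials term by term.
  ∫_0^1 u² dx = ∫_0^1 (x^4 - 2*x^3 + x^2) dx. Term by term:
    ∫_0^1 x^4 dx = 1/5;  ∫_0^1 -2*x^3 dx = -1/2;  ∫_0^1 x^2 dx = 1/3.
  Sum: 1/5 − 1/2 + 1/3 = 1/30.
  ∫_0^1 (u')² dx = ∫_0^1 (4*x^2 - 4*x + 1) dx. Term by term:
    ∫_0^1 4*x^2 dx = 4/3;  ∫_0^1 -4*x dx = -2;  ∫_0^1 1 dx = 1.
  Sum: 4/3 − 2 + 1 = 1/3.
∫_0^1 u² dx = 1/30, so ||u||_L² = sqrt(30)/30.
∫_0^1 (u')² dx = 1/3, so ||u'||_L² = sqrt(3)/3.
Ratio ||u||_L² / ||u'||_L² = sqrt(10)/10.
Sharp Poincaré constant on H^1_0(0, 1) is C_P = L/π = 1/π, achieved by sin(π·x).
A polynomial bump cannot attain the sharp Poincaré constant (only the first sine eigenfunction does), so the ratio is strictly less than C_P, consistent with ||u||_L² ≤ C_P ||u'||_L².


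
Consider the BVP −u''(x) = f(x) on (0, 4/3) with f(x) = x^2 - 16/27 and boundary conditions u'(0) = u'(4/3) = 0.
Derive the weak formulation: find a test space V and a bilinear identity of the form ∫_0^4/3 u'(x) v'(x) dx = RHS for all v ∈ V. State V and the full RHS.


V = H^1(0, 4/3) (no boundary constraint on v; u is determined up to an additive constant); weak form: ∫_0^4/3 u'v' dx = ∫_0^4/3 (x^2 - 16/27) v dx for all v ∈ V.

Multiply both sides by a test function v and integrate from 0 to 4/3:
  ∫_0^4/3 −u''(x) v(x) dx = ∫_0^4/3 f(x) v(x) dx.
Integrate the LHS by parts once:
  ∫_0^4/3 −u'' v dx = −[u'(x) v(x)]_0^4/3 + ∫_0^4/3 u'(x) v'(x) dx.
Thus ∫_0^4/3 u'(x) v'(x) dx = ∫_0^4/3 f(x) v(x) dx + [u'(x) v(x)]_0^4/3.
Choose V so that boundary terms are either known or forced to vanish.
u has homogeneous Neumann: u'(0) = u'(4/3) = 0. So [u' v]_0^4/3 = 0·v(4/3) − 0·v(0) = 0 for any v; take V = H^1(0, 4/3).
Weak formulation: find u (satisfying any essential BC) such that ∫_0^4/3 u'(x) v'(x) dx = ∫_0^4/3 f v dx for all v ∈ V (homogeneous Neumann, so boundary terms vanish).
Substituting f(x) = x^2 - 16/27, the right-hand side is ∫_0^4/3 (x^2 - 16/27) v dx.
Compatibility check (pure Neumann): taking v ≡ 1 ∈ V gives 0 = ∫_0^4/3 f dx + (0) − (0), i.e. ∫_0^4/3 f dx must equal u'(0) − u'(4/3) = 0. Indeed ∫_0^4/3 (x^2 - 16/27) dx = 0, so the data are compatible. The solution is then unique only up to an additive constant (fix it e.g. by requiring ∫_0^4/3 u dx = 0).


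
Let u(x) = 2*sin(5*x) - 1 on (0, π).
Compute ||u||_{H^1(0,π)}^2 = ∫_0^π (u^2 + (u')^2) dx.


||u||_{H^1(0,π)}^2 = -8/5 + 53*π

u'(x) = 10*cos(5*x).
Expand u² and (u')² and integrate term by term on (0, π), using: for integers n ≥ 1, ∫_0^π sin²(nx) dx = ∫_0^π cos²(nx) dx = π/2; for n ≠ n', ∫_0^π sin(nx)sin(n'x) dx = ∫_0^π cos(nx)cos(n'x) dx = 0; and by product-to-sum, ∫_0^π sin(nx)cos(n'x) dx = ½∫_0^π [sin((n+n')x) + sin((n−n')x)] dx, which is 0 when n+n' is even and 2n/(n²−n'²) when n+n' is odd (it need not vanish on (0, π)). For the constant mode: ∫_0^π 1 dx = π, ∫_0^π cos(nx) dx = 0, ∫_0^π sin(nx) dx = (1−(−1)^n)/n.
  u² squared terms: (-1)²·∫1 dx = 1·π = π;  (2)²·∫sin(5x)² dx = 4·π/2 = 2*π.
  u² cross terms: 2·(-1)·(2)·∫1·sin(5x) dx = -4·(2/5) = -8/5.
  So ∫_0^π u² dx = π + 2*π − 8/5 = -8/5 + 3*π.
  (u')² squared terms: (10)²·∫cos(5x)² dx = 100·π/2 = 50*π.
  So ∫_0^π (u')² dx = 50*π.
||u||_{H^1}^2 = (-8/5 + 3*π) + (50*π) = -8/5 + 53*π.


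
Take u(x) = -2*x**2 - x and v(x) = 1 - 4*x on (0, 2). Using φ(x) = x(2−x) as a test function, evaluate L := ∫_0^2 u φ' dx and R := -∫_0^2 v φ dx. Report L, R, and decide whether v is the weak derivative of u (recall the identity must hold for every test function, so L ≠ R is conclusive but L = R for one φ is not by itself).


LHS = 20/3, RHS = 4. No, v is not the weak derivative of u.

u(x) = -2*x**2 - x, classical derivative u'(x) = -4*x - 1.
φ(x) = x(2−x), so φ'(x) = 2 - 2*x.
Note φ(0) = φ(2) = 0, so the boundary term u·φ vanishes.
LHS = ∫_0^2 u(x) φ'(x) dx = ∫_0^2 (4*x^3 - 2*x^2 - 2*x) dx. Term by term:
  ∫_0^2 4*x^3 dx = 16;  ∫_0^2 -2*x^2 dx = -16/3;  ∫_0^2 -2*x dx = -4.
Sum: 16 − 16/3 − 4 = 20/3.
So LHS = 20/3.
∫_0^2 v(x) φ(x) dx = ∫_0^2 (4*x^3 - 9*x^2 + 2*x) dx. Term by term:
  ∫_0^2 4*x^3 dx = 16;  ∫_0^2 -9*x^2 dx = -24;  ∫_0^2 2*x dx = 4.
Sum: 16 − 24 + 4 = -4.
So RHS = -∫_0^2 v(x) φ(x) dx = 4.
LHS − RHS = 8/3 ≠ 0, so the identity fails.
(For a valid weak derivative the identity must hold for EVERY test function, in particular this one. The failure shows v is NOT the weak derivative of u.)
Correct weak derivative would be u'(x) = -4*x - 1.


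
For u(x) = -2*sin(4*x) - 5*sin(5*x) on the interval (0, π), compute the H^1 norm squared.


||u||_{H^1(0,π)}^2 = 359*π

u'(x) = -8*cos(4*x) - 25*cos(5*x).
Expand u² and (u')² and integrate term by term on (0, π), using: for integers n ≥ 1, ∫_0^π sin²(nx) dx = ∫_0^π cos²(nx) dx = π/2; for n ≠ n', ∫_0^π sin(nx)sin(n'x) dx = ∫_0^π cos(nx)cos(n'x) dx = 0; and by product-to-sum, ∫_0^π sin(nx)cos(n'x) dx = ½∫_0^π [sin((n+n')x) + sin((n−n')x)] dx, which is 0 when n+n' is even and 2n/(n²−n'²) when n+n' is odd (it need not vanish on (0, π)).
  u² squared terms: (-5)²·∫sin(5x)² dx = 25·π/2 = 25*π/2;  (-2)²·∫sin(4x)² dx = 4·π/2 = 2*π.
  u² cross terms: 2·(-5)·(-2)·∫sin(5x)·sin(4x) dx = 20·(0) = 0.
  So ∫_0^π u² dx = 25*π/2 + 2*π + 0 = 29*π/2.
  (u')² squared terms: (-25)²·∫cos(5x)² dx = 625·π/2 = 625*π/2;  (-8)²·∫cos(4x)² dx = 64·π/2 = 32*π.
  (u')² cross terms: 2·(-25)·(-8)·∫cos(5x)·cos(4x) dx = 400·(0) = 0.
  So ∫_0^π (u')² dx = 625*π/2 + 32*π + 0 = 689*π/2.
||u||_{H^1}^2 = (29*π/2) + (689*π/2) = 359*π.


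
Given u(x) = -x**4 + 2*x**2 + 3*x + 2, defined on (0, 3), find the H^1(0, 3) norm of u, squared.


||u||_{H^1}^2 = 136743/35

The H^1 norm (squared) on an interval (0, L) is
  ||u||_{H^1}^2 = ∫_0^L u(x)^2 dx + ∫_0^L u'(x)^2 dx.
Compute u'(x) = -4*x**3 + 4*x + 3.
Then u(x)^2 = x**8 - 4*x**6 - 6*x**5 + 12*x**3 + 17*x**2 + 12*x + 4 and u'(x)^2 = 16*x**6 - 32*x**4 - 24*x**3 + 16*x**2 + 24*x + 9.
Integrate each monomial from 0 to 3 using ∫_0^3 c·x^n dx = c·3^(n+1)/(n+1):
  ∫_0^3 u(x)^2 dx = ∫_0^3 (x^8 - 4*x^6 - 6*x^5 + 12*x^3 + 17*x^2 + 12*x + 4) dx. Term by term:
    ∫_0^3 x^8 dx = 2187;  ∫_0^3 -4*x^6 dx = -8748/7;  ∫_0^3 -6*x^5 dx = -729;
    ∫_0^3 12*x^3 dx = 243;  ∫_0^3 17*x^2 dx = 153;  ∫_0^3 12*x dx = 54;
    ∫_0^3 4 dx = 12.
  Sum: 2187 − 8748/7 − 729 + 243 + 153 + 54 + 12 = 4692/7.
  ∫_0^3 u'(x)^2 dx = ∫_0^3 (16*x^6 - 32*x^4 - 24*x^3 + 16*x^2 + 24*x + 9) dx. Term by term:
    ∫_0^3 16*x^6 dx = 34992/7;  ∫_0^3 -32*x^4 dx = -7776/5;  ∫_0^3 -24*x^3 dx = -486;
    ∫_0^3 16*x^2 dx = 144;  ∫_0^3 24*x dx = 108;  ∫_0^3 9 dx = 27.
  Sum: 34992/7 − 7776/5 − 486 + 144 + 108 + 27 = 113283/35.
Adding: ||u||_{H^1}^2 = 4692/7 + 113283/35 = 136743/35.


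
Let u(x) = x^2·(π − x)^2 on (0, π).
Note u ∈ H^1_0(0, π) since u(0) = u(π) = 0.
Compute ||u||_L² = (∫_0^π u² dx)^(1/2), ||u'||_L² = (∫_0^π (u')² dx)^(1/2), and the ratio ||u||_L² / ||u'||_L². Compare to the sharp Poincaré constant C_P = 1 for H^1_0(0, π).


||u||_L² / ||u'||_L² = sqrt(3)*π/6 < C_P = 1.

u(x) = x^2·(π − x)^2, so u'(x) = 2*x*(x - π)*(2*x - π).
u(x) = x^2·(π − x)^2 vanishes at x = 0 and x = π, so u ∈ H^1_0(0, π). Differentiate via the product rule and integrate the resulting polynomials term by term.
  ∫_0^π u² dx = ∫_0^π (x^8 - 4*π*x^7 + 6*π^2*x^6 - 4*π^3*x^5 + π^4*x^4) dx. Term by term:
    ∫_0^π x^8 dx = π^9/9;  ∫_0^π -4*π*x^7 dx = -π^9/2;  ∫_0^π 6*π^2*x^6 dx = 6*π^9/7;
    ∫_0^π -4*π^3*x^5 dx = -2*π^9/3;  ∫_0^π π^4*x^4 dx = π^9/5.
  Sum: π^9/9 − π^9/2 + 6*π^9/7 − 2*π^9/3 + π^9/5 = π^9/630.
  ∫_0^π (u')² dx = ∫_0^π (16*x^6 - 48*π*x^5 + 52*π^2*x^4 - 24*π^3*x^3 + 4*π^4*x^2) dx. Term by term:
    ∫_0^π 16*x^6 dx = 16*π^7/7;  ∫_0^π -48*π*x^5 dx = -8*π^7;  ∫_0^π 52*π^2*x^4 dx = 52*π^7/5;
    ∫_0^π -24*π^3*x^3 dx = -6*π^7;  ∫_0^π 4*π^4*x^2 dx = 4*π^7/3.
  Sum: 16*π^7/7 − 8*π^7 + 52*π^7/5 − 6*π^7 + 4*π^7/3 = 2*π^7/105.
∫_0^π u² dx = π^9/630, so ||u||_L² = sqrt(70)*π^(9/2)/210.
∫_0^π (u')² dx = 2*π^7/105, so ||u'||_L² = sqrt(210)*π^(7/2)/105.
Ratio ||u||_L² / ||u'||_L² = sqrt(3)*π/6.
Sharp Poincaré constant on H^1_0(0, π) is C_P = L/π = 1, achieved by sin(x).
A polynomial bump cannot attain the sharp Poincaré constant (only the first sine eigenfunction does), so the ratio is strictly less than C_P, consistent with ||u||_L² ≤ C_P ||u'||_L².
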